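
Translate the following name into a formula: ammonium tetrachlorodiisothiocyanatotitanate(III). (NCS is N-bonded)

Ligands: 4 chloro (Cl, -1), 2 isothiocyanato (NCS, -1). Ligand charge sum = -6.
Charge balance with ammonium (+1) requires 1 complex ion per 3 ammonium.

(NH4)3[TiCl4(NCS)2]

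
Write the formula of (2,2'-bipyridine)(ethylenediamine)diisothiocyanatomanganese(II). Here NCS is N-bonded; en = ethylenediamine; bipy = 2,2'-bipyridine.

[Mn(bipy)(en)(NCS)2]

Ligands: 2 isothiocyanato (NCS, -1), 1 ethylenediamine (en, neutral), 1 2,2'-bipyridine (bipy, neutral). Ligand charge sum = -2.
With Mn in oxidation state +2, the complex ion is [Mn...].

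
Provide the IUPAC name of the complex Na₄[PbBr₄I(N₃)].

sodium azidotetrabromoiodoplumbate(II)

The 4 sodium counter-ions carry a total charge of +4, so each complex ion is 4−.
Ligand charges: 4×bromo (-1 each), 1×iodo (-1 each), 1×azido (-1 each); total -6. So Pb + (-6) = 4−, giving Pb = +2.
The complex ion is anionic, so lead takes the -ate form plumbate(II).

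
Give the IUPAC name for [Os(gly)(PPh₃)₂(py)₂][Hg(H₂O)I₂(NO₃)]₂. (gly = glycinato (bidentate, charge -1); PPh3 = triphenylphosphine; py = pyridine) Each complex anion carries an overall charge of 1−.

(glycinato)bis(pyridine)bis(triphenylphosphine)osmium(III) aquadiiodonitratomercurate(II)

Both ions are complex: the cation is named first with the plain metal name, the anion second with the -ate form; each ion's ligands are alphabetised independently.
The complex anion is given as 1−; its ligand charges sum to -3, so Hg = +2.
With 2 anions per cation, the cation must be 2×1 = 2+.
Cation: ligand charges sum to -1; for the ion to be 2+, Os = +3.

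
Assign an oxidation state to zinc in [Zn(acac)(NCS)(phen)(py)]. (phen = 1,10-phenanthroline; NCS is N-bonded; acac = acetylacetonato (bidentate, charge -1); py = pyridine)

No counter-ion: the bracketed complex is neutral.
Ligand charges: 1×phen neutral; 1×NCS = -1; 1×acac = -1; 1×py neutral; sum -2.
Zn + (-2) = 0 ⇒ Zn is +2.

+2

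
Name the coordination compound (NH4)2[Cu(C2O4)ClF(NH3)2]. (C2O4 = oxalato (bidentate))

ammonium diamminechlorofluorooxalatocuprate(II)

The 2 ammonium counter-ions carry a total charge of +2, so each complex ion is 2−.
Ligand charges: 1×fluoro (-1 each), 1×chloro (-1 each), 1×oxalato (-2 each), 2×ammine (neutral); total -4. So Cu + (-4) = 2−, giving Cu = +2.
The complex ion is anionic, so copper takes the -ate form cuprate(II).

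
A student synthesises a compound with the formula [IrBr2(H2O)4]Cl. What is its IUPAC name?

The 1 chloride counter-ion carries a total charge of -1, so each complex ion is 1+.
Ligand charges: 4×aqua (neutral), 2×bromo (-1 each); total -2. So Ir + (-2) = 1+, giving Ir = +3.
Ligands are named alphabetically: aqua before bromo.

tetraaquadibromoiridium(III) chloride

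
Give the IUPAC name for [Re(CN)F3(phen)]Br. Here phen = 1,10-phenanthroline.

The 1 bromide counter-ion carries a total charge of -1, so each complex ion is 1+.
Ligand charges: 3×fluoro (-1 each), 1×1,10-phenanthroline (neutral), 1×cyano (-1 each); total -4. So Re + (-4) = 1+, giving Re = +5.
Ligands are named alphabetically: cyano before fluoro before phenanthroline.

cyanotrifluoro(1,10-phenanthroline)rhenium(V) bromide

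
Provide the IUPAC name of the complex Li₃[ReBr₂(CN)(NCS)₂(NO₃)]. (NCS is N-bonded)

The 3 lithium counter-ions carry a total charge of +3, so each complex ion is 3−.
Ligand charges: 2×bromo (-1 each), 1×nitrato (-1 each), 2×isothiocyanato (-1 each), 1×cyano (-1 each); total -6. So Re + (-6) = 3−, giving Re = +3.
Ligands are named alphabetically: bromo before cyano before isothiocyanato before nitrato.
The complex ion is anionic, so rhenium takes the -ate form rhenate(III).

lithium dibromocyanodiisothiocyanatonitratorhenate(III)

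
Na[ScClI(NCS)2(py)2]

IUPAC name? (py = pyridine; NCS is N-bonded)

sodium chloroiododiisothiocyanatobis(pyridine)scandate(III)

The 1 sodium counter-ion carries a total charge of +1, so each complex ion is 1−.
Ligand charges: 1×chloro (-1 each), 1×iodo (-1 each), 2×pyridine (neutral), 2×isothiocyanato (-1 each); total -4. So Sc + (-4) = 1−, giving Sc = +3.
Ligands are named alphabetically: chloro before iodo before isothiocyanato before pyridine.
The complex ion is anionic, so scandium takes the -ate form scandate(III).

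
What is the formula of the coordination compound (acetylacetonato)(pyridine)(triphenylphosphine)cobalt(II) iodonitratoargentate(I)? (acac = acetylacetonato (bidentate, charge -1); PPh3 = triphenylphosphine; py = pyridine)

[Co(acac)(PPh3)(py)][AgI(NO3)]

Cation [Co…]: ligand charges -1, Co(II) ⇒ ion charge 1+.
Anion [Ag…]: ligand charges -2, Ag(I) ⇒ ion charge 1−.
One 1+ cation balances one 1− anion.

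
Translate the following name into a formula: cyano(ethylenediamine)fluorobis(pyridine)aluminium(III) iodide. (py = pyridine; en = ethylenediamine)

[Al(CN)(en)F(py)2]I

Ligands: 2 pyridine (py, neutral), 1 cyano (CN, -1), 1 ethylenediamine (en, neutral), 1 fluoro (F, -1). Ligand charge sum = -2.
With Al in oxidation state +3, the complex ion is [Al...]^1+.
Charge balance with iodide (-1) requires 1 complex ion per 1 iodide.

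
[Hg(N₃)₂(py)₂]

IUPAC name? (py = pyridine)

There is no counter-ion, so the complex is neutral overall.
Ligand charges: 2×azido (-1 each), 2×pyridine (neutral); total -2. So Hg + (-2) = 0, giving Hg = +2.
Ligands are named alphabetically: azido before pyridine.

diazidobis(pyridine)mercury(II)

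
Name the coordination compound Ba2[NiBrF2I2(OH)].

barium bromodifluorohydroxodiiodonickelate(II)

The 2 barium counter-ions carry a total charge of +4, so each complex ion is 4−.
Ligand charges: 1×bromo (-1 each), 2×iodo (-1 each), 1×hydroxo (-1 each), 2×fluoro (-1 each); total -6. So Ni + (-6) = 4−, giving Ni = +2.
Ligands are named alphabetically: bromo before fluoro before hydroxo before iodo.
The complex ion is anionic, so nickel takes the -ate form nickelate(II).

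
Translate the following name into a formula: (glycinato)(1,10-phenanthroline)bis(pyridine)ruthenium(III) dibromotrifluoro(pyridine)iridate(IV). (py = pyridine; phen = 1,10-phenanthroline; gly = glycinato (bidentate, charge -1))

[Ru(gly)(phen)(py)2][IrBr2F3(py)]2

Cation [Ru…]: ligand charges -1, Ru(III) ⇒ ion charge 2+.
Anion [Ir…]: ligand charges -5, Ir(IV) ⇒ ion charge 1−.
One 2+ cation requires 2 of the 1− anion.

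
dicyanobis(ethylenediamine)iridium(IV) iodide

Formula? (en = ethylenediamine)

[Ir(CN)2(en)2]I2

Ligands: 2 ethylenediamine (en, neutral), 2 cyano (CN, -1). Ligand charge sum = -2.
With Ir in oxidation state +4, the complex ion is [Ir...]^2+.
Charge balance with iodide (-1) requires 1 complex ion per 2 iodide.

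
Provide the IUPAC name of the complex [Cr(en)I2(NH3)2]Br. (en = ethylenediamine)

The 1 bromide counter-ion carries a total charge of -1, so each complex ion is 1+.
Ligand charges: 1×ethylenediamine (neutral), 2×iodo (-1 each), 2×ammine (neutral); total -2. So Cr + (-2) = 1+, giving Cr = +3.
Ligands are named alphabetically: ammine before ethylenediamine before iodo.

diammine(ethylenediamine)diiodochromium(III) bromide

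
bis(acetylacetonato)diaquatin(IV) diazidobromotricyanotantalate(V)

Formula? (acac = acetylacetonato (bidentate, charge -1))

Cation [Sn…]: ligand charges -2, Sn(IV) ⇒ ion charge 2+.
Anion [Ta…]: ligand charges -6, Ta(V) ⇒ ion charge 1−.
One 2+ cation requires 2 of the 1− anion.

[Sn(acac)2(H2O)2][TaBr(CN)3(N3)2]2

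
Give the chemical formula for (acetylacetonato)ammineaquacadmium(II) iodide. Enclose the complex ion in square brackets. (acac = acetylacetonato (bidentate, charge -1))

[Cd(acac)(H2O)(NH3)]I

Ligands: 1 acetylacetonato (acac, -1), 1 ammine (NH3, neutral), 1 aqua (H2O, neutral). Ligand charge sum = -1.
Charge balance with iodide (-1) requires 1 complex ion per 1 iodide.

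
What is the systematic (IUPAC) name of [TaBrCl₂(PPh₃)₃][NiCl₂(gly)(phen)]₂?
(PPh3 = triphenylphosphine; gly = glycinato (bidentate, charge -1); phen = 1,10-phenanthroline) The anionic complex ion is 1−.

bromodichlorotris(triphenylphosphine)tantalum(V) dichloro(glycinato)(1,10-phenanthroline)nickelate(II)

The complex anion is given as 1−; its ligand charges sum to -3, so Ni = +2.
With 2 anions per cation, the cation must be 2×1 = 2+.
Cation: ligand charges sum to -3; for the ion to be 2+, Ta = +5.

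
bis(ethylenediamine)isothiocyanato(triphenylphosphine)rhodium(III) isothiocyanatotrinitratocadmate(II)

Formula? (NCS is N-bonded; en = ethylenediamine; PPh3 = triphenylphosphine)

Cation [Rh…]: ligand charges -1, Rh(III) ⇒ ion charge 2+.
Anion [Cd…]: ligand charges -4, Cd(II) ⇒ ion charge 2−.
One 2+ cation balances one 2− anion.

[Rh(en)2(NCS)(PPh3)][Cd(NCS)(NO3)3]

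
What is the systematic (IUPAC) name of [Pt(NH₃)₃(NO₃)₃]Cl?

The 1 chloride counter-ion carries a total charge of -1, so each complex ion is 1+.
Ligand charges: 3×ammine (neutral), 3×nitrato (-1 each); total -3. So Pt + (-3) = 1+, giving Pt = +4.
Ligands are named alphabetically: ammine before nitrato.

triamminetrinitratoplatinum(IV) chloride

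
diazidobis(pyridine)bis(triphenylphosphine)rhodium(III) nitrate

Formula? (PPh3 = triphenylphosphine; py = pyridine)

[Rh(N3)2(PPh3)2(py)2]NO3

Ligands: 2 triphenylphosphine (PPh3, neutral), 2 pyridine (py, neutral), 2 azido (N3, -1). Ligand charge sum = -2.
Charge balance with nitrate (-1) requires 1 complex ion per 1 nitrate.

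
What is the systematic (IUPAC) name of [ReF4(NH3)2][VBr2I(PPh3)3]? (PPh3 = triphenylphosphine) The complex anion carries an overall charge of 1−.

Both ions are complex: the cation is named first with the plain metal name, the anion second with the -ate form; each ion's ligands are alphabetised independently.
The complex anion is given as 1−; its ligand charges sum to -3, so V = +2.
A 1:1 salt means the cation carries the equal and opposite charge, 1+.
Cation: ligand charges sum to -4; for the ion to be 1+, Re = +5.

diamminetetrafluororhenium(V) dibromoiodotris(triphenylphosphine)vanadate(II)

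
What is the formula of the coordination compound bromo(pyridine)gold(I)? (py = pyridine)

Ligands: 1 bromo (Br, -1), 1 pyridine (py, neutral). Ligand charge sum = -1.
With Au in oxidation state +1, the complex ion is [Au...].

[AuBr(py)]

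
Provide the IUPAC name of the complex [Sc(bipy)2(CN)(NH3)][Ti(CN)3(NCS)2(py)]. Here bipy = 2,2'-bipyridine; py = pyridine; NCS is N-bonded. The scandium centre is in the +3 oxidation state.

Both ions are complex: the cation is named first with the plain metal name, the anion second with the -ate form; each ion's ligands are alphabetised independently.
Sc is given as +3; the cation's ligand charges sum to -1, so the complex cation is 2+.
A 1:1 salt means the anion carries the equal and opposite charge, 2−.
Anion: ligand charges sum to -5; for the ion to be 2−, Ti = +3.

amminebis(2,2'-bipyridine)cyanoscandium(III) tricyanodiisothiocyanato(pyridine)titanate(III)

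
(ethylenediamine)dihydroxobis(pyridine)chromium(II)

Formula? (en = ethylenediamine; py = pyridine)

Ligands: 1 ethylenediamine (en, neutral), 2 hydroxo (OH, -1), 2 pyridine (py, neutral). Ligand charge sum = -2.
With Cr in oxidation state +2, the complex ion is [Cr...].

[Cr(en)(OH)2(py)2]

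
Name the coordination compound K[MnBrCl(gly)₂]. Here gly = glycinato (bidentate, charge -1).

potassium bromochlorobis(glycinato)manganate(III)

The 1 potassium counter-ion carries a total charge of +1, so each complex ion is 1−.
Ligand charges: 2×glycinato (-1 each), 1×chloro (-1 each), 1×bromo (-1 each); total -4. So Mn + (-4) = 1−, giving Mn = +3.
The complex ion is anionic, so manganese takes the -ate form manganate(III).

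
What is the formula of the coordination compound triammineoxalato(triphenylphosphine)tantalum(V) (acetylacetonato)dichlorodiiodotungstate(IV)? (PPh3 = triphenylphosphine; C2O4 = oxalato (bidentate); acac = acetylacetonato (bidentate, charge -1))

Cation [Ta…]: ligand charges -2, Ta(V) ⇒ ion charge 3+.
Anion [W…]: ligand charges -5, W(IV) ⇒ ion charge 1−.
One 3+ cation requires 3 of the 1− anion.

[Ta(C2O4)(NH3)3(PPh3)][W(acac)Cl2I2]3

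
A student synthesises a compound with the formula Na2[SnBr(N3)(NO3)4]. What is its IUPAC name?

The 2 sodium counter-ions carry a total charge of +2, so each complex ion is 2−.
Ligand charges: 1×azido (-1 each), 4×nitrato (-1 each), 1×bromo (-1 each); total -6. So Sn + (-6) = 2−, giving Sn = +4.
Ligands are named alphabetically: azido before bromo before nitrato.
The complex ion is anionic, so tin takes the -ate form stannate(IV).

sodium azidobromotetranitratostannate(IV)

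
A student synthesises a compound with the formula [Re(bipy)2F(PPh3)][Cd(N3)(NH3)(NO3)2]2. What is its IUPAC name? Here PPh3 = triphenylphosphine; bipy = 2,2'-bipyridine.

Both ions are complex: the cation is named first with the plain metal name, the anion second with the -ate form; each ion's ligands are alphabetised independently.
Cadmium is always +2 in its complexes; the anion's ligand charges sum to -3, so the complex anion is 1−.
With 2 anions per cation, the cation must be 2×1 = 2+.
Cation: ligand charges sum to -1; for the ion to be 2+, Re = +3.

bis(2,2'-bipyridine)fluoro(triphenylphosphine)rhenium(III) ammineazidodinitratocadmate(II)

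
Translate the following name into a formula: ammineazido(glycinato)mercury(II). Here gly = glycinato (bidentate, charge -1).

[Hg(gly)(N3)(NH3)]

Ligands: 1 azido (N3, -1), 1 glycinato (gly, -1), 1 ammine (NH3, neutral). Ligand charge sum = -2.
With Hg in oxidation state +2, the complex ion is [Hg...].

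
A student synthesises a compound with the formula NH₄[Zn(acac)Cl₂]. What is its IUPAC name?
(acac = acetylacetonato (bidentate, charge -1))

The 1 ammonium counter-ion carries a total charge of +1, so each complex ion is 1−.
Ligand charges: 1×acetylacetonato (-1 each), 2×chloro (-1 each); total -3. So Zn + (-3) = 1−, giving Zn = +2.
The complex ion is anionic, so zinc takes the -ate form zincate(II).

ammonium (acetylacetonato)dichlorozincate(II)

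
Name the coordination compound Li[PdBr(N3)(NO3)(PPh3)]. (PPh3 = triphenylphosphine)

The 1 lithium counter-ion carries a total charge of +1, so each complex ion is 1−.
Ligand charges: 1×nitrato (-1 each), 1×triphenylphosphine (neutral), 1×azido (-1 each), 1×bromo (-1 each); total -3. So Pd + (-3) = 1−, giving Pd = +2.
Ligands are named alphabetically: azido before bromo before nitrato before triphenylphosphine.
The complex ion is anionic, so palladium takes the -ate form palladate(II).

lithium azidobromonitrato(triphenylphosphine)palladate(II)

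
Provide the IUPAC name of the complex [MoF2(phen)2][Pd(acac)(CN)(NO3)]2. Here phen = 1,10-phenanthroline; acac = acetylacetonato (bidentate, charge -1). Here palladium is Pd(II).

difluorobis(1,10-phenanthroline)molybdenum(IV) (acetylacetonato)cyanonitratopalladate(II)

Pd is given as +2; the anion's ligand charges sum to -3, so the complex anion is 1−.
With 2 anions per cation, the cation must be 2×1 = 2+.
Cation: ligand charges sum to -2; for the ion to be 2+, Mo = +4.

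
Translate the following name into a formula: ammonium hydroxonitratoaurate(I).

Ligands: 1 hydroxo (OH, -1), 1 nitrato (NO3, -1). Ligand charge sum = -2.
Charge balance with ammonium (+1) requires 1 complex ion per 1 ammonium.

NH4[Au(NO3)(OH)]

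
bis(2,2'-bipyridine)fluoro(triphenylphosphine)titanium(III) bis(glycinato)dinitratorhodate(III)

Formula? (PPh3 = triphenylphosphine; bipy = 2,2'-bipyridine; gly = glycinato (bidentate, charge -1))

Cation [Ti…]: ligand charges -1, Ti(III) ⇒ ion charge 2+.
Anion [Rh…]: ligand charges -4, Rh(III) ⇒ ion charge 1−.
One 2+ cation requires 2 of the 1− anion.

[Ti(bipy)2F(PPh3)][Rh(gly)2(NO3)2]2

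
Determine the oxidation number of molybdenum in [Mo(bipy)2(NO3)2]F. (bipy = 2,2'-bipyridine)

1 fluoride outside the brackets (-1 each) → the complex ion is 1+.
Ligand charges: 2×NO3 = -2; 2×bipy neutral; sum -2.
Mo + (-2) = 1+ ⇒ Mo is +3.

+3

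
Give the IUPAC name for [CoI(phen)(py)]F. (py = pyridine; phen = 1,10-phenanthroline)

iodo(1,10-phenanthroline)(pyridine)cobalt(II) fluoride

The 1 fluoride counter-ion carries a total charge of -1, so each complex ion is 1+.
Ligand charges: 1×pyridine (neutral), 1×iodo (-1 each), 1×1,10-phenanthroline (neutral); total -1. So Co + (-1) = 1+, giving Co = +2.
Ligands are named alphabetically: iodo before phenanthroline before pyridine.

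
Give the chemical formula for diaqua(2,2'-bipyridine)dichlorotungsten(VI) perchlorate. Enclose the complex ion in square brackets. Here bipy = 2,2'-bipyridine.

Ligands: 2 chloro (Cl, -1), 1 2,2'-bipyridine (bipy, neutral), 2 aqua (H2O, neutral). Ligand charge sum = -2.
With W in oxidation state +6, the complex ion is [W...]^4+.
Charge balance with perchlorate (-1) requires 1 complex ion per 4 perchlorate.

[W(bipy)Cl2(H2O)2](ClO4)4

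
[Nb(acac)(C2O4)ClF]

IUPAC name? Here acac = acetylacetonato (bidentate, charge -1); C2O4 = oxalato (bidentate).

(acetylacetonato)chlorofluorooxalatoniobium(V)

There is no counter-ion, so the complex is neutral overall.
Ligand charges: 1×fluoro (-1 each), 1×acetylacetonato (-1 each), 1×chloro (-1 each), 1×oxalato (-2 each); total -5. So Nb + (-5) = 0, giving Nb = +5.
Ligands are named alphabetically: acetylacetonato before chloro before fluoro before oxalato.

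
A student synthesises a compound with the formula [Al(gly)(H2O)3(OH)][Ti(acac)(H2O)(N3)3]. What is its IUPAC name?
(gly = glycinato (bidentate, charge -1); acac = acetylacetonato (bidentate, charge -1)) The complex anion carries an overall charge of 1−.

Both ions are complex: the cation is named first with the plain metal name, the anion second with the -ate form; each ion's ligands are alphabetised independently.
The complex anion is given as 1−; its ligand charges sum to -4, so Ti = +3.
A 1:1 salt means the cation carries the equal and opposite charge, 1+.
Cation: ligand charges sum to -2; for the ion to be 1+, Al = +3.

triaqua(glycinato)hydroxoaluminium(III) (acetylacetonato)aquatriazidotitanate(III)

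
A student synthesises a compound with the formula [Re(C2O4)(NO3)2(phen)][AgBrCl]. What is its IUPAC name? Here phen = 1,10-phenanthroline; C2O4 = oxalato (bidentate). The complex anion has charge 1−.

dinitratooxalato(1,10-phenanthroline)rhenium(V) bromochloroargentate(I)

Both ions are complex: the cation is named first with the plain metal name, the anion second with the -ate form; each ion's ligands are alphabetised independently.
The complex anion is given as 1−; its ligand charges sum to -2, so Ag = +1.
A 1:1 salt means the cation carries the equal and opposite charge, 1+.
Cation: ligand charges sum to -4; for the ion to be 1+, Re = +5.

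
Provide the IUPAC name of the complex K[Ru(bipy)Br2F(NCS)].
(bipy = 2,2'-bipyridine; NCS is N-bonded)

potassium (2,2'-bipyridine)dibromofluoroisothiocyanatoruthenate(III)

The 1 potassium counter-ion carries a total charge of +1, so each complex ion is 1−.
Ligand charges: 1×fluoro (-1 each), 1×2,2'-bipyridine (neutral), 2×bromo (-1 each), 1×isothiocyanato (-1 each); total -4. So Ru + (-4) = 1−, giving Ru = +3.
Ligands are named alphabetically: bipyridine before bromo before fluoro before isothiocyanato.
The complex ion is anionic, so ruthenium takes the -ate form ruthenate(III).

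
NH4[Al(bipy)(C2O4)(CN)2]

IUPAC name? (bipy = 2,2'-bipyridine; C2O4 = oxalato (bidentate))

The 1 ammonium counter-ion carries a total charge of +1, so each complex ion is 1−.
Ligand charges: 2×cyano (-1 each), 1×2,2'-bipyridine (neutral), 1×oxalato (-2 each); total -4. So Al + (-4) = 1−, giving Al = +3.
Ligands are named alphabetically: bipyridine before cyano before oxalato.
The complex ion is anionic, so aluminium takes the -ate form aluminate(III).

ammonium (2,2'-bipyridine)dicyanooxalatoaluminate(III)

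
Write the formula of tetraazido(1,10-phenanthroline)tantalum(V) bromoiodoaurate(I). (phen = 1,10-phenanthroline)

Cation [Ta…]: ligand charges -4, Ta(V) ⇒ ion charge 1+.
Anion [Au…]: ligand charges -2, Au(I) ⇒ ion charge 1−.

[Ta(N3)4(phen)][AuBrI]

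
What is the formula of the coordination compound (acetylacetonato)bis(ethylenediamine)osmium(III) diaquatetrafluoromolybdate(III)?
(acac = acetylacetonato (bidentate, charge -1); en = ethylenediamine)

[Os(acac)(en)2][MoF4(H2O)2]2

Cation [Os…]: ligand charges -1, Os(III) ⇒ ion charge 2+.
Anion [Mo…]: ligand charges -4, Mo(III) ⇒ ion charge 1−.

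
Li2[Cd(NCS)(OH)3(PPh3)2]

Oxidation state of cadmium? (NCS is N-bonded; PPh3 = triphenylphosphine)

2 lithium outside the brackets (+1 each) → the complex ion is 2−.
Ligand charges: 3×OH = -3; 1×NCS = -1; 2×PPh3 neutral; sum -4.
Cd + (-4) = 2− ⇒ Cd is +2.

+2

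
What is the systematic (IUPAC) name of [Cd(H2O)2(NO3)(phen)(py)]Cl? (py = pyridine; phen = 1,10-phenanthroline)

diaquanitrato(1,10-phenanthroline)(pyridine)cadmium(II) chloride

The 1 chloride counter-ion carries a total charge of -1, so each complex ion is 1+.
Ligand charges: 1×pyridine (neutral), 2×aqua (neutral), 1×nitrato (-1 each), 1×1,10-phenanthroline (neutral); total -1. So Cd + (-1) = 1+, giving Cd = +2.
Ligands are named alphabetically: aqua before nitrato before phenanthroline before pyridine.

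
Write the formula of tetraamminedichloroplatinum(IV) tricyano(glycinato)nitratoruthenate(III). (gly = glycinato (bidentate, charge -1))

Cation [Pt…]: ligand charges -2, Pt(IV) ⇒ ion charge 2+.
Anion [Ru…]: ligand charges -5, Ru(III) ⇒ ion charge 2−.

[PtCl2(NH3)4][Ru(CN)3(gly)(NO3)]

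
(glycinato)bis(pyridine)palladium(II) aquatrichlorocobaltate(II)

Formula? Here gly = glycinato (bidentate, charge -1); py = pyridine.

Cation [Pd…]: ligand charges -1, Pd(II) ⇒ ion charge 1+.
Anion [Co…]: ligand charges -3, Co(II) ⇒ ion charge 1−.

[Pd(gly)(py)2][CoCl3(H2O)]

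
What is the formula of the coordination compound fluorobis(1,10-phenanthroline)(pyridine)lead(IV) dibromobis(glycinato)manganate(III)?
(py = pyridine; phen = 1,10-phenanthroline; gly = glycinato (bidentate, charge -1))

Cation [Pb…]: ligand charges -1, Pb(IV) ⇒ ion charge 3+.
Anion [Mn…]: ligand charges -4, Mn(III) ⇒ ion charge 1−.

[PbF(phen)2(py)][MnBr2(gly)2]3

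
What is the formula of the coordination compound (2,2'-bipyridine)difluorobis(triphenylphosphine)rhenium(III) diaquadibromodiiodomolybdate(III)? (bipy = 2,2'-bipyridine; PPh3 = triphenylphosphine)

[Re(bipy)F2(PPh3)2][MoBr2(H2O)2I2]

Cation [Re…]: ligand charges -2, Re(III) ⇒ ion charge 1+.
Anion [Mo…]: ligand charges -4, Mo(III) ⇒ ion charge 1−.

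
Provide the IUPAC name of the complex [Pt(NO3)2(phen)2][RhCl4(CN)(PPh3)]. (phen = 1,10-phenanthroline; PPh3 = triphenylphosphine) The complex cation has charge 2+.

The complex cation is given as 2+; its ligand charges sum to -2, so Pt = +4.
A 1:1 salt means the anion carries the equal and opposite charge, 2−.
Anion: ligand charges sum to -5; for the ion to be 2−, Rh = +3.

dinitratobis(1,10-phenanthroline)platinum(IV) tetrachlorocyano(triphenylphosphine)rhodate(III)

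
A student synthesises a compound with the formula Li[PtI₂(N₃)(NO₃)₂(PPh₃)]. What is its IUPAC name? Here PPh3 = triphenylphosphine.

lithium azidodiiododinitrato(triphenylphosphine)platinate(IV)

The 1 lithium counter-ion carries a total charge of +1, so each complex ion is 1−.
Ligand charges: 1×azido (-1 each), 2×nitrato (-1 each), 1×triphenylphosphine (neutral), 2×iodo (-1 each); total -5. So Pt + (-5) = 1−, giving Pt = +4.
The complex ion is anionic, so platinum takes the -ate form platinate(IV).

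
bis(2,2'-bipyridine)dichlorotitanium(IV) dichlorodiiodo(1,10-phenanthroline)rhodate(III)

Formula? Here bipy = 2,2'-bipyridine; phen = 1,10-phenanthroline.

[Ti(bipy)2Cl2][RhCl2I2(phen)]2

Cation [Ti…]: ligand charges -2, Ti(IV) ⇒ ion charge 2+.
Anion [Rh…]: ligand charges -4, Rh(III) ⇒ ion charge 1−.
One 2+ cation requires 2 of the 1− anion.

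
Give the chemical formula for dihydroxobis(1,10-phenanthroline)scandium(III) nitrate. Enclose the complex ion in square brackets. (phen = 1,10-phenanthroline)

[Sc(OH)2(phen)2]NO3

Ligands: 2 1,10-phenanthroline (phen, neutral), 2 hydroxo (OH, -1). Ligand charge sum = -2.
With Sc in oxidation state +3, the complex ion is [Sc...]^1+.
Charge balance with nitrate (-1) requires 1 complex ion per 1 nitrate.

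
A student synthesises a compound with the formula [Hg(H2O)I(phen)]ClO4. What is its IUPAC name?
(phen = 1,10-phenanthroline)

The 1 perchlorate counter-ion carries a total charge of -1, so each complex ion is 1+.
Ligand charges: 1×1,10-phenanthroline (neutral), 1×aqua (neutral), 1×iodo (-1 each); total -1. So Hg + (-1) = 1+, giving Hg = +2.
Ligands are named alphabetically: aqua before iodo before phenanthroline.

aquaiodo(1,10-phenanthroline)mercury(II) perchlorate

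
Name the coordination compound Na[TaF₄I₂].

sodium tetrafluorodiiodotantalate(V)

The 1 sodium counter-ion carries a total charge of +1, so each complex ion is 1−.
Ligand charges: 2×iodo (-1 each), 4×fluoro (-1 each); total -6. So Ta + (-6) = 1−, giving Ta = +5.
Ligands are named alphabetically: fluoro before iodo.
The complex ion is anionic, so tantalum takes the -ate form tantalate(V).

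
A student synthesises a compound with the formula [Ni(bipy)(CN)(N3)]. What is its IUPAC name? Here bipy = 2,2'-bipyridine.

azido(2,2'-bipyridine)cyanonickel(II)

There is no counter-ion, so the complex is neutral overall.
Ligand charges: 1×cyano (-1 each), 1×2,2'-bipyridine (neutral), 1×azido (-1 each); total -2. So Ni + (-2) = 0, giving Ni = +2.
Ligands are named alphabetically: azido before bipyridine before cyano.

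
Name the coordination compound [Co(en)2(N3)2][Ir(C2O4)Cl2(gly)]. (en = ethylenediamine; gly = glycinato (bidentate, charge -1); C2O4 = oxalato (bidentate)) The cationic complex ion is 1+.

Both ions are complex: the cation is named first with the plain metal name, the anion second with the -ate form; each ion's ligands are alphabetised independently.
The complex cation is given as 1+; its ligand charges sum to -2, so Co = +3.
A 1:1 salt means the anion carries the equal and opposite charge, 1−.
Anion: ligand charges sum to -5; for the ion to be 1−, Ir = +4.

diazidobis(ethylenediamine)cobalt(III) dichloro(glycinato)oxalatoiridate(IV)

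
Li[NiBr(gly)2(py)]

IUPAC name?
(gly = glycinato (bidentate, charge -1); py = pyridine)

lithium bromobis(glycinato)(pyridine)nickelate(II)

The 1 lithium counter-ion carries a total charge of +1, so each complex ion is 1−.
Ligand charges: 1×bromo (-1 each), 2×glycinato (-1 each), 1×pyridine (neutral); total -3. So Ni + (-3) = 1−, giving Ni = +2.
The complex ion is anionic, so nickel takes the -ate form nickelate(II).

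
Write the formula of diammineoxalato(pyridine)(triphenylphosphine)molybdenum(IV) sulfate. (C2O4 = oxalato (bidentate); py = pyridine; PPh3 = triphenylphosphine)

[Mo(C2O4)(NH3)2(PPh3)(py)]SO4

Ligands: 1 oxalato (C2O4, -2), 1 pyridine (py, neutral), 2 ammine (NH3, neutral), 1 triphenylphosphine (PPh3, neutral). Ligand charge sum = -2.
Charge balance with sulfate (-2) requires 1 complex ion per 1 sulfate.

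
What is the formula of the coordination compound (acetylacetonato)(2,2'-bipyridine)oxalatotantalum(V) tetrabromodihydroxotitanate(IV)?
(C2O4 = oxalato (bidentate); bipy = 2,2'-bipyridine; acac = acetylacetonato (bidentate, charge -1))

Cation [Ta…]: ligand charges -3, Ta(V) ⇒ ion charge 2+.
Anion [Ti…]: ligand charges -6, Ti(IV) ⇒ ion charge 2−.
One 2+ cation balances one 2− anion.

[Ta(acac)(bipy)(C2O4)][TiBr4(OH)2]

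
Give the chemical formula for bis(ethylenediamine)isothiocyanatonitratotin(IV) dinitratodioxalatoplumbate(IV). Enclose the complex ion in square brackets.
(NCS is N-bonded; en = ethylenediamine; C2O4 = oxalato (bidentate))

Cation [Sn…]: ligand charges -2, Sn(IV) ⇒ ion charge 2+.
Anion [Pb…]: ligand charges -6, Pb(IV) ⇒ ion charge 2−.
One 2+ cation balances one 2− anion.

[Sn(en)2(NCS)(NO3)][Pb(C2O4)2(NO3)2]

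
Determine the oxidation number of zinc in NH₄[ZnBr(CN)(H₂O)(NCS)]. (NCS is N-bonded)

+2

1 ammonium outside the brackets (+1 each) → the complex ion is 1−.
Ligand charges: 1×H2O neutral; 1×CN = -1; 1×Br = -1; 1×NCS = -1; sum -3.
Zn + (-3) = 1− ⇒ Zn is +2.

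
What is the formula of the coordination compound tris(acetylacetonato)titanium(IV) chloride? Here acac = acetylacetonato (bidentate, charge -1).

Ligands: 3 acetylacetonato (acac, -1). Ligand charge sum = -3.
Charge balance with chloride (-1) requires 1 complex ion per 1 chloride.

[Ti(acac)3]Cl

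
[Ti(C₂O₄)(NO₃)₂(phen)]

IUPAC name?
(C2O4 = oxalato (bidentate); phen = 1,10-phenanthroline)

There is no counter-ion, so the complex is neutral overall.
Ligand charges: 1×oxalato (-2 each), 2×nitrato (-1 each), 1×1,10-phenanthroline (neutral); total -4. So Ti + (-4) = 0, giving Ti = +4.
Ligands are named alphabetically: nitrato before oxalato before phenanthroline.

dinitratooxalato(1,10-phenanthroline)titanium(IV)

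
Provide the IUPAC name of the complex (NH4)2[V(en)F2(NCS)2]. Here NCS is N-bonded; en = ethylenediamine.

The 2 ammonium counter-ions carry a total charge of +2, so each complex ion is 2−.
Ligand charges: 2×isothiocyanato (-1 each), 2×fluoro (-1 each), 1×ethylenediamine (neutral); total -4. So V + (-4) = 2−, giving V = +2.
Ligands are named alphabetically: ethylenediamine before fluoro before isothiocyanato.
The complex ion is anionic, so vanadium takes the -ate form vanadate(II).

ammonium (ethylenediamine)difluorodiisothiocyanatovanadate(II)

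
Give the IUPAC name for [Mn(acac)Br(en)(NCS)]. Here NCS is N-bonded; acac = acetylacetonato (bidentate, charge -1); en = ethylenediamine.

There is no counter-ion, so the complex is neutral overall.
Ligand charges: 1×isothiocyanato (-1 each), 1×bromo (-1 each), 1×acetylacetonato (-1 each), 1×ethylenediamine (neutral); total -3. So Mn + (-3) = 0, giving Mn = +3.
Ligands are named alphabetically: acetylacetonato before bromo before ethylenediamine before isothiocyanato.

(acetylacetonato)bromo(ethylenediamine)isothiocyanatomanganese(III)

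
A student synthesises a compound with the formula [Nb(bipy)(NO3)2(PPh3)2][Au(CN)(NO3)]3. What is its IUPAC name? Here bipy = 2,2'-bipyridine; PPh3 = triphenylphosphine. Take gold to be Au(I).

(2,2'-bipyridine)dinitratobis(triphenylphosphine)niobium(V) cyanonitratoaurate(I)

Both ions are complex: the cation is named first with the plain metal name, the anion second with the -ate form; each ion's ligands are alphabetised independently.
Au is given as +1; the anion's ligand charges sum to -2, so the complex anion is 1−.
With 3 anions per cation, the cation must be 3×1 = 3+.
Cation: ligand charges sum to -2; for the ion to be 3+, Nb = +5.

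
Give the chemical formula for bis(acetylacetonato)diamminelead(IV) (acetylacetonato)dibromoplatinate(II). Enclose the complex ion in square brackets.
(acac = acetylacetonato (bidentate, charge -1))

[Pb(acac)2(NH3)2][Pt(acac)Br2]2

Cation [Pb…]: ligand charges -2, Pb(IV) ⇒ ion charge 2+.
Anion [Pt…]: ligand charges -3, Pt(II) ⇒ ion charge 1−.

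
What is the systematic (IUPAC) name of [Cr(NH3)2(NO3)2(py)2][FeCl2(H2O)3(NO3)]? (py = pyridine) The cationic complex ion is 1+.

The complex cation is given as 1+; its ligand charges sum to -2, so Cr = +3.
A 1:1 salt means the anion carries the equal and opposite charge, 1−.
Anion: ligand charges sum to -3; for the ion to be 1−, Fe = +2.

diamminedinitratobis(pyridine)chromium(III) triaquadichloronitratoferrate(II)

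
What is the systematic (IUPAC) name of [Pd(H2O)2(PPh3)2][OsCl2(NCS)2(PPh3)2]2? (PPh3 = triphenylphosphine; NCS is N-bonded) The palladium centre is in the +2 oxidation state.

Both ions are complex: the cation is named first with the plain metal name, the anion second with the -ate form; each ion's ligands are alphabetised independently.
Pd is given as +2; the cation's ligand charges sum to 0, so the complex cation is 2+.
With 2 anions per cation, each anion must be 2/2 = 1−.
Anion: ligand charges sum to -4; for the ion to be 1−, Os = +3.

diaquabis(triphenylphosphine)palladium(II) dichlorodiisothiocyanatobis(triphenylphosphine)osmate(III)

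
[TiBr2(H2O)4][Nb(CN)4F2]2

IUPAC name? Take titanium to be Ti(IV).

Both ions are complex: the cation is named first with the plain metal name, the anion second with the -ate form; each ion's ligands are alphabetised independently.
Ti is given as +4; the cation's ligand charges sum to -2, so the complex cation is 2+.
With 2 anions per cation, each anion must be 2/2 = 1−.
Anion: ligand charges sum to -6; for the ion to be 1−, Nb = +5.

tetraaquadibromotitanium(IV) tetracyanodifluoroniobate(V)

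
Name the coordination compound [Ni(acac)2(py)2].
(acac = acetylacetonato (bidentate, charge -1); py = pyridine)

There is no counter-ion, so the complex is neutral overall.
Ligand charges: 2×acetylacetonato (-1 each), 2×pyridine (neutral); total -2. So Ni + (-2) = 0, giving Ni = +2.
Ligands are named alphabetically: acetylacetonato before pyridine.

bis(acetylacetonato)bis(pyridine)nickel(II)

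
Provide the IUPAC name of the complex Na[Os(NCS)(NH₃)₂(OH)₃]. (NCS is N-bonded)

sodium diamminetrihydroxoisothiocyanatoosmate(III)

The 1 sodium counter-ion carries a total charge of +1, so each complex ion is 1−.
Ligand charges: 2×ammine (neutral), 3×hydroxo (-1 each), 1×isothiocyanato (-1 each); total -4. So Os + (-4) = 1−, giving Os = +3.
The complex ion is anionic, so osmium takes the -ate form osmate(III).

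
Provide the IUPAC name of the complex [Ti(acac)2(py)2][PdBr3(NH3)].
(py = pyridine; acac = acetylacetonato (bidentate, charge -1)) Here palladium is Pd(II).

bis(acetylacetonato)bis(pyridine)titanium(III) amminetribromopalladate(II)

Both ions are complex: the cation is named first with the plain metal name, the anion second with the -ate form; each ion's ligands are alphabetised independently.
Pd is given as +2; the anion's ligand charges sum to -3, so the complex anion is 1−.
A 1:1 salt means the cation carries the equal and opposite charge, 1+.
Cation: ligand charges sum to -2; for the ion to be 1+, Ti = +3.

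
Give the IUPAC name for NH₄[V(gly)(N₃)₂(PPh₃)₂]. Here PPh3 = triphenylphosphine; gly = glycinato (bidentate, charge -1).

ammonium diazido(glycinato)bis(triphenylphosphine)vanadate(II)

The 1 ammonium counter-ion carries a total charge of +1, so each complex ion is 1−.
Ligand charges: 2×triphenylphosphine (neutral), 2×azido (-1 each), 1×glycinato (-1 each); total -3. So V + (-3) = 1−, giving V = +2.
Ligands are named alphabetically: azido before glycinato before triphenylphosphine.
The complex ion is anionic, so vanadium takes the -ate form vanadate(II).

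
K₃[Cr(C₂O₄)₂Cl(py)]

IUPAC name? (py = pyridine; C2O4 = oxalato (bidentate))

The 3 potassium counter-ions carry a total charge of +3, so each complex ion is 3−.
Ligand charges: 1×chloro (-1 each), 1×pyridine (neutral), 2×oxalato (-2 each); total -5. So Cr + (-5) = 3−, giving Cr = +2.
Ligands are named alphabetically: chloro before oxalato before pyridine.
The complex ion is anionic, so chromium takes the -ate form chromate(II).

potassium chlorodioxalato(pyridine)chromate(II)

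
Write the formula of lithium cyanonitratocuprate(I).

Li[Cu(CN)(NO3)]

Ligands: 1 cyano (CN, -1), 1 nitrato (NO3, -1). Ligand charge sum = -2.
With Cu in oxidation state +1, the complex ion is [Cu...]^1−.
Charge balance with lithium (+1) requires 1 complex ion per 1 lithium.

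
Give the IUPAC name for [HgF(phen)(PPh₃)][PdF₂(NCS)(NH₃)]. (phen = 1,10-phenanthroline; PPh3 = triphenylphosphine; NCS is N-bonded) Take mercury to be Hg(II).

fluoro(1,10-phenanthroline)(triphenylphosphine)mercury(II) amminedifluoroisothiocyanatopalladate(II)

Both ions are complex: the cation is named first with the plain metal name, the anion second with the -ate form; each ion's ligands are alphabetised independently.
Hg is given as +2; the cation's ligand charges sum to -1, so the complex cation is 1+.
A 1:1 salt means the anion carries the equal and opposite charge, 1−.
Anion: ligand charges sum to -3; for the ion to be 1−, Pd = +2.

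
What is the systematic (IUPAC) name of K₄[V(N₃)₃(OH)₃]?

The 4 potassium counter-ions carry a total charge of +4, so each complex ion is 4−.
Ligand charges: 3×hydroxo (-1 each), 3×azido (-1 each); total -6. So V + (-6) = 4−, giving V = +2.
The complex ion is anionic, so vanadium takes the -ate form vanadate(II).

potassium triazidotrihydroxovanadate(II)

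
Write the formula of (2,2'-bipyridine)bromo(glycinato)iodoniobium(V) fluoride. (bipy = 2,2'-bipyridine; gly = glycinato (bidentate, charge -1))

[Nb(bipy)Br(gly)I]F2

Ligands: 1 iodo (I, -1), 1 2,2'-bipyridine (bipy, neutral), 1 glycinato (gly, -1), 1 bromo (Br, -1). Ligand charge sum = -3.
With Nb in oxidation state +5, the complex ion is [Nb...]^2+.
Charge balance with fluoride (-1) requires 1 complex ion per 2 fluoride.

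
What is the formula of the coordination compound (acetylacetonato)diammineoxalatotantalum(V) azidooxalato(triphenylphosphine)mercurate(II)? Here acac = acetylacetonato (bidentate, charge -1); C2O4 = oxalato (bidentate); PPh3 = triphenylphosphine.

[Ta(acac)(C2O4)(NH3)2][Hg(C2O4)(N3)(PPh3)]2

Cation [Ta…]: ligand charges -3, Ta(V) ⇒ ion charge 2+.
Anion [Hg…]: ligand charges -3, Hg(II) ⇒ ion charge 1−.
One 2+ cation requires 2 of the 1− anion.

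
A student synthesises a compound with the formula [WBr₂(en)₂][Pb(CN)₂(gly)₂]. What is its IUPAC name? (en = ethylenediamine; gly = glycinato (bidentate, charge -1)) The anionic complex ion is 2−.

Both ions are complex: the cation is named first with the plain metal name, the anion second with the -ate form; each ion's ligands are alphabetised independently.
The complex anion is given as 2−; its ligand charges sum to -4, so Pb = +2.
A 1:1 salt means the cation carries the equal and opposite charge, 2+.
Cation: ligand charges sum to -2; for the ion to be 2+, W = +4.

dibromobis(ethylenediamine)tungsten(IV) dicyanobis(glycinato)plumbate(II)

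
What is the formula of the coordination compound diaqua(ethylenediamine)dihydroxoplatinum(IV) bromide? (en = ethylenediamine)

Ligands: 1 ethylenediamine (en, neutral), 2 aqua (H2O, neutral), 2 hydroxo (OH, -1). Ligand charge sum = -2.
With Pt in oxidation state +4, the complex ion is [Pt...]^2+.
Charge balance with bromide (-1) requires 1 complex ion per 2 bromide.

[Pt(en)(H2O)2(OH)2]Br2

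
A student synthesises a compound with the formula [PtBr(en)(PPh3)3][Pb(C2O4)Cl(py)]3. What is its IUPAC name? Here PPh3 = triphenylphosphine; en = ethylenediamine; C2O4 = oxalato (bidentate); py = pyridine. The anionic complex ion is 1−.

bromo(ethylenediamine)tris(triphenylphosphine)platinum(IV) chlorooxalato(pyridine)plumbate(II)

Both ions are complex: the cation is named first with the plain metal name, the anion second with the -ate form; each ion's ligands are alphabetised independently.
The complex anion is given as 1−; its ligand charges sum to -3, so Pb = +2.
With 3 anions per cation, the cation must be 3×1 = 3+.
Cation: ligand charges sum to -1; for the ion to be 3+, Pt = +4.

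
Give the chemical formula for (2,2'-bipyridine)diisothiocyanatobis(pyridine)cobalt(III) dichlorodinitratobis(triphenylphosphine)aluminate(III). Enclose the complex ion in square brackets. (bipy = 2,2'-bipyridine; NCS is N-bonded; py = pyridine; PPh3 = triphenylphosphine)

Cation [Co…]: ligand charges -2, Co(III) ⇒ ion charge 1+.
Anion [Al…]: ligand charges -4, Al(III) ⇒ ion charge 1−.
One 1+ cation balances one 1− anion.

[Co(bipy)(NCS)2(py)2][AlCl2(NO3)2(PPh3)2]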